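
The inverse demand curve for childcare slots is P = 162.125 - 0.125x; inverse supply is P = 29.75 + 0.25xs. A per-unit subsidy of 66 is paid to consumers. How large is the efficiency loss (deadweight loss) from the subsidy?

Pre-subsidy: 162.125 - 0.125x = 29.75 + 0.25x gives x* = 353 and P* = 118.
With the rebate, buyers effectively pay Pb = Ps − 66, where Ps is the price sellers receive.
On the curves, Pb = 162.125 - 0.125x and Ps = 29.75 + 0.25x; the wedge Ps − Pb = 66 gives 29.75 + 0.25x − (162.125 - 0.125x) = 66, so x' = 529.
Then Pb = 162.125 − 0.125·529 = 96 and Ps = 29.75 + 0.25·529 = 162.
The subsidy expands output by 529 − 353 = 176 past the efficient level; on those units the gap between marginal cost and willingness to pay runs from 0 up to 66.
DWL = ½ × 66 × 176 = 5808.

Deadweight loss = 5808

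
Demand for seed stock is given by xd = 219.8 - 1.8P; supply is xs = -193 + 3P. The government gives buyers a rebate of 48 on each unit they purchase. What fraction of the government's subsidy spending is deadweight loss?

Pre-subsidy: 219.8 - 1.8P = -193 + 3P gives P* = 86, x* = 65.
With the rebate, buyers effectively pay Pb = Ps − 48, where Ps is the price sellers receive.
Demand in terms of Ps becomes xd = 219.8 − 1.8(Ps − 48) = 306.2 - 1.8Ps. Setting this equal to supply: 306.2 - 1.8Ps = -193 + 3Ps, so Ps = 104.
Buyers pay Pb = 104 − 48 = 56; x' = -193 + 3·104 = 119.
ΔCS = ½(65 + 119)(86 − 56) = 2760; ΔPS = ½(65 + 119)(104 − 86) = 1656.
Government spending = 48 × 119 = 5712.
DWL = ½ × 48 × (119 − 65) = 1296; fraction = 1296 / 5712 = 27/119.

DWL / government spending = 27/119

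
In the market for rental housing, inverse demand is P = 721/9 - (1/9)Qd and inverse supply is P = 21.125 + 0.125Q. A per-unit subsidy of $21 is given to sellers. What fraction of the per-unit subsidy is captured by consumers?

Pre-subsidy: 721/9 - (1/9)Q = 21.125 + 0.125Q gives Q* = 4247/17 and P* = 890/17.
With the subsidy, sellers receive Ps = Pb + 21 for each unit, where Pb is the price buyers pay.
On the curves, Pb = 721/9 - (1/9)Q and Ps = 21.125 + 0.125Q; the wedge Ps − Pb = 21 gives 21.125 + 0.125Q − (721/9 - (1/9)Q) = 21, so Q' = 5759/17.
Then Pb = 721/9 − (1/9)·(5759/17) = 722/17 and Ps = 21.125 + 0.125·(5759/17) = 1079/17.
Buyers' price falls by P* − Pb = 890/17 − 722/17 = 168/17; sellers' price rises by Ps − P* = 1079/17 − 890/17 = 189/17.
So consumers capture (168/17)/21 = 8/17 of each unit of subsidy.

Consumer share = 8/17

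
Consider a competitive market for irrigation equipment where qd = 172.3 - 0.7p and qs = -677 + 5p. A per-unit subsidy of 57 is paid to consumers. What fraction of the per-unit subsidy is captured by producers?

Producer share = 7/57

Pre-subsidy: 172.3 - 0.7p = -677 + 5p gives p* = 149, q* = 68.
With the rebate, buyers effectively pay pb = ps − 57, where ps is the price sellers receive.
Demand in terms of ps becomes qd = 172.3 − 0.7(ps − 57) = 212.2 - 0.7ps. Setting this equal to supply: 212.2 - 0.7ps = -677 + 5ps, so ps = 156.
Buyers pay pb = 156 − 57 = 99; q' = -677 + 5·156 = 103.
Buyers' price falls by p* − pb = 149 − 99 = 50; sellers' price rises by ps − p* = 156 − 149 = 7.
So producers capture 7/57 = 7/57 of each unit of subsidy.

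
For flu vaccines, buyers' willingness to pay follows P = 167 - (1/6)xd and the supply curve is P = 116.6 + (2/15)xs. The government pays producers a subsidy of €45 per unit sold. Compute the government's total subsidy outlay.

Government cost = €14310

Pre-subsidy: 167 - (1/6)x = 116.6 + (2/15)x gives x* = 168 and P* = 139.
With the subsidy, sellers receive Ps = Pb + 45 for each unit, where Pb is the price buyers pay.
On the curves, Pb = 167 - (1/6)x and Ps = 116.6 + (2/15)x; the wedge Ps − Pb = 45 gives 116.6 + (2/15)x − (167 - (1/6)x) = 45, so x' = 318.
Then Pb = 167 − (1/6)·318 = 114 and Ps = 116.6 + (2/15)·318 = 159.
Government outlay = subsidy × quantity = 45 × 318 = 14310.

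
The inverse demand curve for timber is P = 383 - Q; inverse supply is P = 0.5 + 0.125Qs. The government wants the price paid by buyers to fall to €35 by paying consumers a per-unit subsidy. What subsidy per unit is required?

Required subsidy s = €9 per unit

At a buyer price of 35, quantity demanded is 383 − 1·35 = 348.
Sellers supply 348 only when they receive Ps = 0.5 + 0.125·348 = 44.
s = Ps − Pb = 44 − 35 = 9.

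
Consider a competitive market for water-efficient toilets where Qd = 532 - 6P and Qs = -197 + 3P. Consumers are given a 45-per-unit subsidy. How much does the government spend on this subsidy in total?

Government cost = 6120

Pre-subsidy: 532 - 6P = -197 + 3P gives P* = 81, Q* = 46.
With the rebate, buyers effectively pay Pb = Ps − 45, where Ps is the price sellers receive.
Demand in terms of Ps becomes Qd = 532 − 6(Ps − 45) = 802 - 6Ps. Setting this equal to supply: 802 - 6Ps = -197 + 3Ps, so Ps = 111.
Buyers pay Pb = 111 − 45 = 66; Q' = -197 + 3·111 = 136.
Government outlay = subsidy × quantity = 45 × 136 = 6120.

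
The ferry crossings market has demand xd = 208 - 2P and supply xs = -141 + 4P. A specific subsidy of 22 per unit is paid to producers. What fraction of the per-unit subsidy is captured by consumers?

Pre-subsidy: 208 - 2P = -141 + 4P gives P* = 349/6, x* = 275/3.
With the subsidy, sellers receive Ps = Pb + 22 for each unit, where Pb is the price buyers pay.
Supply in terms of Pb becomes xs = -141 + 4(Pb + 22) = -53 + 4Pb. Setting this equal to demand: 208 - 2Pb = -53 + 4Pb, so Pb = 43.5.
Sellers receive Ps = 43.5 + 22 = 65.5; x' = 208 − 2·43.5 = 121.
Buyers' price falls by P* − Pb = 349/6 − 43.5 = 44/3; sellers' price rises by Ps − P* = 65.5 − 349/6 = 22/3.
So consumers capture (44/3)/22 = 2/3 of each unit of subsidy.

Consumer share = 2/3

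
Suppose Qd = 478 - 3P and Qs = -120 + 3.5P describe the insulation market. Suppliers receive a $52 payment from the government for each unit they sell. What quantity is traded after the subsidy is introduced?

Pre-subsidy: 478 - 3P = -120 + 3.5P gives P* = 92, Q* = 202.
With the subsidy, sellers receive Ps = Pb + 52 for each unit, where Pb is the price buyers pay.
Supply in terms of Pb becomes Qs = -120 + 3.5(Pb + 52) = 62 + 3.5Pb. Setting this equal to demand: 478 - 3Pb = 62 + 3.5Pb, so Pb = 64.
Sellers receive Ps = 64 + 52 = 116; Q' = 478 − 3·64 = 286.

Q' = 286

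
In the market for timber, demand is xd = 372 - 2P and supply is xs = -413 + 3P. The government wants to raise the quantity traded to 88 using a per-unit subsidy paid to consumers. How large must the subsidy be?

Required subsidy s = 25 per unit

At x = 88, invert demand for the buyer price: Pb = (372 − 88)/2 = 142; invert supply for the seller price: Ps = (88 − (-413))/3 = 167.
The subsidy must fill the gap: s = Ps − Pb = 167 − 142 = 25.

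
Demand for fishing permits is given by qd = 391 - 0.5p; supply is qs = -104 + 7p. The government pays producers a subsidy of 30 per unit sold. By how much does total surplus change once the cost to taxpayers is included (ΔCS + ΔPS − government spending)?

Pre-subsidy: 391 - 0.5p = -104 + 7p gives p* = 66, q* = 358.
With the subsidy, sellers receive ps = pb + 30 for each unit, where pb is the price buyers pay.
Supply in terms of pb becomes qs = -104 + 7(pb + 30) = 106 + 7pb. Setting this equal to demand: 391 - 0.5pb = 106 + 7pb, so pb = 38.
Sellers receive ps = 38 + 30 = 68; q' = 391 − 0.5·38 = 372.
ΔCS = ½(358 + 372)(66 − 38) = 10220; ΔPS = ½(358 + 372)(68 − 66) = 730.
Government spending = 30 × 372 = 11160.
Net change = 10220 + 730 − 11160 = -210. The loss equals the DWL triangle ½·30·14.

Net change in total surplus = -210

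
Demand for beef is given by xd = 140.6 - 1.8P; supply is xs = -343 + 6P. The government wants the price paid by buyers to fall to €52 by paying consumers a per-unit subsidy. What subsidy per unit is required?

Required subsidy s = €13 per unit

At a buyer price of 52, quantity demanded is 140.6 − 1.8·52 = 47.
Sellers supply 47 only when they receive Ps with -343 + 6·Ps = 47, i.e. Ps = 65.
s = Ps − Pb = 65 − 52 = 13.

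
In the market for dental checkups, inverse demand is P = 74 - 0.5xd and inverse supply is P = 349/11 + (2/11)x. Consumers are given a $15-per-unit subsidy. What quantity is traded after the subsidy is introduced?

Pre-subsidy: 74 - 0.5x = 349/11 + (2/11)x gives x* = 62 and P* = 43.
With the rebate, buyers effectively pay Pb = Ps − 15, where Ps is the price sellers receive.
On the curves, Pb = 74 - 0.5x and Ps = 349/11 + (2/11)x; the wedge Ps − Pb = 15 gives 349/11 + (2/11)x − (74 - 0.5x) = 15, so x' = 84.
Then Pb = 74 − 0.5·84 = 32 and Ps = 349/11 + (2/11)·84 = 47.

x' = 84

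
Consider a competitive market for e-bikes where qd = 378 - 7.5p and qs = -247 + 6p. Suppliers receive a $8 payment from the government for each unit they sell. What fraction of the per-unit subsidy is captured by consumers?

Pre-subsidy: 378 - 7.5p = -247 + 6p gives p* = 1250/27, q* = 277/9.
With the subsidy, sellers receive ps = pb + 8 for each unit, where pb is the price buyers pay.
Supply in terms of pb becomes qs = -247 + 6(pb + 8) = -199 + 6pb. Setting this equal to demand: 378 - 7.5pb = -199 + 6pb, so pb = 1154/27.
Sellers receive ps = 1154/27 + 8 = 1370/27; q' = 378 − 7.5·(1154/27) = 517/9.
Buyers' price falls by p* − pb = 1250/27 − 1154/27 = 32/9; sellers' price rises by ps − p* = 1370/27 − 1250/27 = 40/9.
So consumers capture (32/9)/8 = 4/9 of each unit of subsidy.

Consumer share = 4/9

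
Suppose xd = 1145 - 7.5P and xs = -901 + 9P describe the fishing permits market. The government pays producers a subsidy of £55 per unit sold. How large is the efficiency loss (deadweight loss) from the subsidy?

Deadweight loss = £6187.5

Pre-subsidy: 1145 - 7.5P = -901 + 9P gives P* = 124, x* = 215.
With the subsidy, sellers receive Ps = Pb + 55 for each unit, where Pb is the price buyers pay.
Supply in terms of Pb becomes xs = -901 + 9(Pb + 55) = -406 + 9Pb. Setting this equal to demand: 1145 - 7.5Pb = -406 + 9Pb, so Pb = 94.
Sellers receive Ps = 94 + 55 = 149; x' = 1145 − 7.5·94 = 440.
The subsidy expands output by 440 − 215 = 225 past the efficient level; on those units the gap between marginal cost and willingness to pay runs from 0 up to 55.
DWL = ½ × 55 × 225 = 6187.5.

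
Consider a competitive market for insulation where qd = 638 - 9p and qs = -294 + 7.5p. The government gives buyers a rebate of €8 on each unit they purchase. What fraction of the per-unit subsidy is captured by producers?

Pre-subsidy: 638 - 9p = -294 + 7.5p gives p* = 1864/33, q* = 1426/11.
With the rebate, buyers effectively pay pb = ps − 8, where ps is the price sellers receive.
Demand in terms of ps becomes qd = 638 − 9(ps − 8) = 710 - 9ps. Setting this equal to supply: 710 - 9ps = -294 + 7.5ps, so ps = 2008/33.
Buyers pay pb = 2008/33 − 8 = 1744/33; q' = -294 + 7.5·(2008/33) = 1786/11.
Buyers' price falls by p* − pb = 1864/33 − 1744/33 = 40/11; sellers' price rises by ps − p* = 2008/33 − 1864/33 = 48/11.
So producers capture (48/11)/8 = 6/11 of each unit of subsidy.

Producer share = 6/11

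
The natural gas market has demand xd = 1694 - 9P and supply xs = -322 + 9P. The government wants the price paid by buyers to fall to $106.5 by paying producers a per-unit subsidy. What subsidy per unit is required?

At a buyer price of 106.5, quantity demanded is 1694 − 9·106.5 = 735.5.
Sellers supply 735.5 only when they receive Ps with -322 + 9·Ps = 735.5, i.e. Ps = 117.5.
s = Ps − Pb = 117.5 − 106.5 = 11.

Required subsidy s = $11 per unit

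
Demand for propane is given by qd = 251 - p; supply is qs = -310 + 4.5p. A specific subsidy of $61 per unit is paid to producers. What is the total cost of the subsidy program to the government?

Government cost = 133468/11

Pre-subsidy: 251 - p = -310 + 4.5p gives p* = 102, q* = 149.
With the subsidy, sellers receive ps = pb + 61 for each unit, where pb is the price buyers pay.
Supply in terms of pb becomes qs = -310 + 4.5(pb + 61) = -35.5 + 4.5pb. Setting this equal to demand: 251 - pb = -35.5 + 4.5pb, so pb = 573/11.
Sellers receive ps = 573/11 + 61 = 1244/11; q' = 251 − 1·(573/11) = 2188/11.
Government outlay = subsidy × quantity = 61 × 2188/11 = 133468/11.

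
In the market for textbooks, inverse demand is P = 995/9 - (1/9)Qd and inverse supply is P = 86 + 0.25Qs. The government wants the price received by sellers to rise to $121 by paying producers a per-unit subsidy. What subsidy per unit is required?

Required subsidy s = $26 per unit

At a seller price of 121, quantity supplied is -344 + 4·121 = 140.
Buyers absorb 140 only when they pay Pb = 995/9 − (1/9)·140 = 95.
s = Ps − Pb = 121 − 95 = 26.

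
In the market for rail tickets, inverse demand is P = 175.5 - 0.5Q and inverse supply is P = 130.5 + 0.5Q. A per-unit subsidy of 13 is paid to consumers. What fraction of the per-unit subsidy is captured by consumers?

Consumer share = 0.5

Pre-subsidy: 175.5 - 0.5Q = 130.5 + 0.5Q gives Q* = 45 and P* = 153.
With the rebate, buyers effectively pay Pb = Ps − 13, where Ps is the price sellers receive.
On the curves, Pb = 175.5 - 0.5Q and Ps = 130.5 + 0.5Q; the wedge Ps − Pb = 13 gives 130.5 + 0.5Q − (175.5 - 0.5Q) = 13, so Q' = 58.
Then Pb = 175.5 − 0.5·58 = 146.5 and Ps = 130.5 + 0.5·58 = 159.5.
Buyers' price falls by P* − Pb = 153 − 146.5 = 6.5; sellers' price rises by Ps − P* = 159.5 − 153 = 6.5.
So consumers capture 6.5/13 = 0.5 of each unit of subsidy.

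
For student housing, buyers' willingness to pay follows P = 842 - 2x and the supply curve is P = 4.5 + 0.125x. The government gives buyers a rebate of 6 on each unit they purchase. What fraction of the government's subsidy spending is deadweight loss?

Pre-subsidy: 842 - 2x = 4.5 + 0.125x gives x* = 6700/17 and P* = 914/17.
With the rebate, buyers effectively pay Pb = Ps − 6, where Ps is the price sellers receive.
On the curves, Pb = 842 - 2x and Ps = 4.5 + 0.125x; the wedge Ps − Pb = 6 gives 4.5 + 0.125x − (842 - 2x) = 6, so x' = 6748/17.
Then Pb = 842 − 2·(6748/17) = 818/17 and Ps = 4.5 + 0.125·(6748/17) = 920/17.
ΔCS = ½(6700/17 + 6748/17)(914/17 − 818/17) = 645504/289; ΔPS = ½(6700/17 + 6748/17)(920/17 − 914/17) = 40344/289.
Government spending = 6 × 6748/17 = 40488/17.
DWL = ½ × 6 × (6748/17 − 6700/17) = 144/17; fraction = (144/17) / (40488/17) = 6/1687.

DWL / government spending = 6/1687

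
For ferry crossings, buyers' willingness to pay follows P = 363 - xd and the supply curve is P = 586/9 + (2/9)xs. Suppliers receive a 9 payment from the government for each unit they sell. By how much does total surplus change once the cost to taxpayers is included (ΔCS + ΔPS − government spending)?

Pre-subsidy: 363 - x = 586/9 + (2/9)x gives x* = 2681/11 and P* = 1312/11.
With the subsidy, sellers receive Ps = Pb + 9 for each unit, where Pb is the price buyers pay.
On the curves, Pb = 363 - x and Ps = 586/9 + (2/9)x; the wedge Ps − Pb = 9 gives 586/9 + (2/9)x − (363 - x) = 9, so x' = 2762/11.
Then Pb = 363 − 1·(2762/11) = 1231/11 and Ps = 586/9 + (2/9)·(2762/11) = 1330/11.
ΔCS = ½(2681/11 + 2762/11)(1312/11 − 1231/11) = 440883/242; ΔPS = ½(2681/11 + 2762/11)(1330/11 − 1312/11) = 48987/121.
Government spending = 9 × 2762/11 = 24858/11.
Net change = 440883/242 + 48987/121 − 24858/11 = -729/22. The loss equals the DWL triangle ½·9·81/11.

Net change in total surplus = -729/22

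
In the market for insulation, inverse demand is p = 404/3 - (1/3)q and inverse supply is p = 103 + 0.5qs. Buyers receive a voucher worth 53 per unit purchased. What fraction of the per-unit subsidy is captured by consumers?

Pre-subsidy: 404/3 - (1/3)q = 103 + 0.5q gives q* = 38 and p* = 122.
With the rebate, buyers effectively pay pb = ps − 53, where ps is the price sellers receive.
On the curves, pb = 404/3 - (1/3)q and ps = 103 + 0.5q; the wedge ps − pb = 53 gives 103 + 0.5q − (404/3 - (1/3)q) = 53, so q' = 101.6.
Then pb = 404/3 − (1/3)·101.6 = 100.8 and ps = 103 + 0.5·101.6 = 153.8.
Buyers' price falls by p* − pb = 122 − 100.8 = 21.2; sellers' price rises by ps − p* = 153.8 − 122 = 31.8.
So consumers capture 21.2/53 = 0.4 of each unit of subsidy.

Consumer share = 0.4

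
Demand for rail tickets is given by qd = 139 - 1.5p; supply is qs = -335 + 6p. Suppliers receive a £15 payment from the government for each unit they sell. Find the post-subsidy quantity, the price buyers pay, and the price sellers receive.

Pre-subsidy: 139 - 1.5p = -335 + 6p gives p* = 63.2, q* = 44.2.
With the subsidy, sellers receive ps = pb + 15 for each unit, where pb is the price buyers pay.
Supply in terms of pb becomes qs = -335 + 6(pb + 15) = -245 + 6pb. Setting this equal to demand: 139 - 1.5pb = -245 + 6pb, so pb = 51.2.
Sellers receive ps = 51.2 + 15 = 66.2; q' = 139 − 1.5·51.2 = 62.2.

q' = 62.2; buyers pay £51.2; sellers receive £66.2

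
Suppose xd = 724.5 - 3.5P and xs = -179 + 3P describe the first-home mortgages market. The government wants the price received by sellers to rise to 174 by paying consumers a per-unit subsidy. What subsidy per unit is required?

Required subsidy s = 65 per unit

At a seller price of 174, quantity supplied is -179 + 3·174 = 343.
Buyers absorb 343 only when they pay Pb with 724.5 − 3.5·Pb = 343, i.e. Pb = 109.
s = Ps − Pb = 174 − 109 = 65.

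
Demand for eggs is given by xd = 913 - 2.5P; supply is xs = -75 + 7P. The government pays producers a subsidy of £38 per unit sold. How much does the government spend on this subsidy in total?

Pre-subsidy: 913 - 2.5P = -75 + 7P gives P* = 104, x* = 653.
With the subsidy, sellers receive Ps = Pb + 38 for each unit, where Pb is the price buyers pay.
Supply in terms of Pb becomes xs = -75 + 7(Pb + 38) = 191 + 7Pb. Setting this equal to demand: 913 - 2.5Pb = 191 + 7Pb, so Pb = 76.
Sellers receive Ps = 76 + 38 = 114; x' = 913 − 2.5·76 = 723.
Government outlay = subsidy × quantity = 38 × 723 = 27474.

Government cost = £27474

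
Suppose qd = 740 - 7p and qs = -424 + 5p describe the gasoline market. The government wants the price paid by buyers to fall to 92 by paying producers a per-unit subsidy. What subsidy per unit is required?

Required subsidy s = 12 per unit

At a buyer price of 92, quantity demanded is 740 − 7·92 = 96.
Sellers supply 96 only when they receive ps with -424 + 5·ps = 96, i.e. ps = 104.
s = ps − pb = 104 − 92 = 12.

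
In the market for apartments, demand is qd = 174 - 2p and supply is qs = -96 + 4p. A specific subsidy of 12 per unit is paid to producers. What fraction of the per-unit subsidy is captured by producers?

Pre-subsidy: 174 - 2p = -96 + 4p gives p* = 45, q* = 84.
With the subsidy, sellers receive ps = pb + 12 for each unit, where pb is the price buyers pay.
Supply in terms of pb becomes qs = -96 + 4(pb + 12) = -48 + 4pb. Setting this equal to demand: 174 - 2pb = -48 + 4pb, so pb = 37.
Sellers receive ps = 37 + 12 = 49; q' = 174 − 2·37 = 100.
Buyers' price falls by p* − pb = 45 − 37 = 8; sellers' price rises by ps − p* = 49 − 45 = 4.
So producers capture 4/12 = 1/3 of each unit of subsidy.

Producer share = 1/3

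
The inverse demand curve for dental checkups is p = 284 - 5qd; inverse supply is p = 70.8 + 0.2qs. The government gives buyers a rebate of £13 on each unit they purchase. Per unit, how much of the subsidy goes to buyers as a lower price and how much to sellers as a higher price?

Pre-subsidy: 284 - 5q = 70.8 + 0.2q gives q* = 41 and p* = 79.
With the rebate, buyers effectively pay pb = ps − 13, where ps is the price sellers receive.
On the curves, pb = 284 - 5q and ps = 70.8 + 0.2q; the wedge ps − pb = 13 gives 70.8 + 0.2q − (284 - 5q) = 13, so q' = 43.5.
Then pb = 284 − 5·43.5 = 66.5 and ps = 70.8 + 0.2·43.5 = 79.5.
Buyers' price falls by p* − pb = 79 − 66.5 = 12.5; sellers' price rises by ps − p* = 79.5 − 79 = 0.5.

Buyers gain £12.5 per unit; sellers gain £0.5 per unit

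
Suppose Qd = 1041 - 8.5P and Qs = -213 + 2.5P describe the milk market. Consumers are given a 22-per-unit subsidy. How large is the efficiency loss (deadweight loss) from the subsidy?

Pre-subsidy: 1041 - 8.5P = -213 + 2.5P gives P* = 114, Q* = 72.
With the rebate, buyers effectively pay Pb = Ps − 22, where Ps is the price sellers receive.
Demand in terms of Ps becomes Qd = 1041 − 8.5(Ps − 22) = 1228 - 8.5Ps. Setting this equal to supply: 1228 - 8.5Ps = -213 + 2.5Ps, so Ps = 131.
Buyers pay Pb = 131 − 22 = 109; Q' = -213 + 2.5·131 = 114.5.
The subsidy expands output by 114.5 − 72 = 42.5 past the efficient level; on those units the gap between marginal cost and willingness to pay runs from 0 up to 22.
DWL = ½ × 22 × 42.5 = 467.5.

Deadweight loss = 467.5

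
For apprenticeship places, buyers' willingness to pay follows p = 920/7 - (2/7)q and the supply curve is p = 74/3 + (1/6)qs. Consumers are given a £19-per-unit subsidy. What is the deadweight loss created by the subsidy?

Deadweight loss = £399

Pre-subsidy: 920/7 - (2/7)q = 74/3 + (1/6)q gives q* = 236 and p* = 64.
With the rebate, buyers effectively pay pb = ps − 19, where ps is the price sellers receive.
On the curves, pb = 920/7 - (2/7)q and ps = 74/3 + (1/6)q; the wedge ps − pb = 19 gives 74/3 + (1/6)q − (920/7 - (2/7)q) = 19, so q' = 278.
Then pb = 920/7 − (2/7)·278 = 52 and ps = 74/3 + (1/6)·278 = 71.
The subsidy expands output by 278 − 236 = 42 past the efficient level; on those units the gap between marginal cost and willingness to pay runs from 0 up to 19.
DWL = ½ × 19 × 42 = 399.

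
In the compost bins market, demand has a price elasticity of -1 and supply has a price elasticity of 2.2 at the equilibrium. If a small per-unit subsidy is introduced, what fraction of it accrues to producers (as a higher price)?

For a small subsidy around the equilibrium, the benefit split depends on the relative slopes, which at a point are proportional to the elasticities.
Buyer share = εs/(εs + |εd|) = 2.2/(2.2 + 1) = 0.6875; seller share = |εd|/(εs + |εd|) = 0.3125.
So producers capture 0.3125 of the subsidy.

Producer share = 0.3125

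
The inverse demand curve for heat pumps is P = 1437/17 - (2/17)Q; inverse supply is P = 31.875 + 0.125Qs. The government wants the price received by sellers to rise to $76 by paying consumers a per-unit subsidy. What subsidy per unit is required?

At a seller price of 76, quantity supplied is -255 + 8·76 = 353.
Buyers absorb 353 only when they pay Pb = 1437/17 − (2/17)·353 = 43.
s = Ps − Pb = 76 − 43 = 33.

Required subsidy s = $33 per unit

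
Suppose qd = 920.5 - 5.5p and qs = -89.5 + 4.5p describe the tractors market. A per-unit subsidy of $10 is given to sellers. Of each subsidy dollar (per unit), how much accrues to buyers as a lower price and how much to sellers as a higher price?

Buyers gain $4.5 per unit; sellers gain $5.5 per unit

Pre-subsidy: 920.5 - 5.5p = -89.5 + 4.5p gives p* = 101, q* = 365.
With the subsidy, sellers receive ps = pb + 10 for each unit, where pb is the price buyers pay.
Supply in terms of pb becomes qs = -89.5 + 4.5(pb + 10) = -44.5 + 4.5pb. Setting this equal to demand: 920.5 - 5.5pb = -44.5 + 4.5pb, so pb = 96.5.
Sellers receive ps = 96.5 + 10 = 106.5; q' = 920.5 − 5.5·96.5 = 389.75.
Buyers' price falls by p* − pb = 101 − 96.5 = 4.5; sellers' price rises by ps − p* = 106.5 − 101 = 5.5.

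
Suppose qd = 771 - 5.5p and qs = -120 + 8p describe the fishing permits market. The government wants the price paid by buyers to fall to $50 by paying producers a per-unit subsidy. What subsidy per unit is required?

Required subsidy s = $27 per unit

At a buyer price of 50, quantity demanded is 771 − 5.5·50 = 496.
Sellers supply 496 only when they receive ps with -120 + 8·ps = 496, i.e. ps = 77.
s = ps − pb = 77 − 50 = 27.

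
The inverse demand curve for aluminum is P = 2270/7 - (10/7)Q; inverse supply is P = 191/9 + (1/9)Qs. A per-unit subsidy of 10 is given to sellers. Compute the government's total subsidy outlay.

Pre-subsidy: 2270/7 - (10/7)Q = 191/9 + (1/9)Q gives Q* = 19093/97 and P* = 4180/97.
With the subsidy, sellers receive Ps = Pb + 10 for each unit, where Pb is the price buyers pay.
On the curves, Pb = 2270/7 - (10/7)Q and Ps = 191/9 + (1/9)Q; the wedge Ps − Pb = 10 gives 191/9 + (1/9)Q − (2270/7 - (10/7)Q) = 10, so Q' = 19723/97.
Then Pb = 2270/7 − (10/7)·(19723/97) = 3280/97 and Ps = 191/9 + (1/9)·(19723/97) = 4250/97.
Government outlay = subsidy × quantity = 10 × 19723/97 = 197230/97.

Government cost = 197230/97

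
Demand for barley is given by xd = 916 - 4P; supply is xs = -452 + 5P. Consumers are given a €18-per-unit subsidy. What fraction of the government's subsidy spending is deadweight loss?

DWL / government spending = 5/87

Pre-subsidy: 916 - 4P = -452 + 5P gives P* = 152, x* = 308.
With the rebate, buyers effectively pay Pb = Ps − 18, where Ps is the price sellers receive.
Demand in terms of Ps becomes xd = 916 − 4(Ps − 18) = 988 - 4Ps. Setting this equal to supply: 988 - 4Ps = -452 + 5Ps, so Ps = 160.
Buyers pay Pb = 160 − 18 = 142; x' = -452 + 5·160 = 348.
ΔCS = ½(308 + 348)(152 − 142) = 3280; ΔPS = ½(308 + 348)(160 − 152) = 2624.
Government spending = 18 × 348 = 6264.
DWL = ½ × 18 × (348 − 308) = 360; fraction = 360 / 6264 = 5/87.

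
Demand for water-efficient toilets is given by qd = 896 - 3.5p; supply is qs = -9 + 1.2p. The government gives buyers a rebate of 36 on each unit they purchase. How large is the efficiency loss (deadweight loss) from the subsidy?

Pre-subsidy: 896 - 3.5p = -9 + 1.2p gives p* = 9050/47, q* = 10437/47.
With the rebate, buyers effectively pay pb = ps − 36, where ps is the price sellers receive.
Demand in terms of ps becomes qd = 896 − 3.5(ps − 36) = 1022 - 3.5ps. Setting this equal to supply: 1022 - 3.5ps = -9 + 1.2ps, so ps = 10310/47.
Buyers pay pb = 10310/47 − 36 = 8618/47; q' = -9 + 1.2·(10310/47) = 11949/47.
The subsidy expands output by 11949/47 − 10437/47 = 1512/47 past the efficient level; on those units the gap between marginal cost and willingness to pay runs from 0 up to 36.
DWL = ½ × 36 × 1512/47 = 27216/47.

Deadweight loss = 27216/47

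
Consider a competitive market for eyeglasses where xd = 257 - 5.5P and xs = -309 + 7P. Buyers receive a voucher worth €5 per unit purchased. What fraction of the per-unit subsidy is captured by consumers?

Consumer share = 0.56

Pre-subsidy: 257 - 5.5P = -309 + 7P gives P* = 45.28, x* = 7.96.
With the rebate, buyers effectively pay Pb = Ps − 5, where Ps is the price sellers receive.
Demand in terms of Ps becomes xd = 257 − 5.5(Ps − 5) = 284.5 - 5.5Ps. Setting this equal to supply: 284.5 - 5.5Ps = -309 + 7Ps, so Ps = 47.48.
Buyers pay Pb = 47.48 − 5 = 42.48; x' = -309 + 7·47.48 = 23.36.
Buyers' price falls by P* − Pb = 45.28 − 42.48 = 2.8; sellers' price rises by Ps − P* = 47.48 − 45.28 = 2.2.
So consumers capture 2.8/5 = 0.56 of each unit of subsidy.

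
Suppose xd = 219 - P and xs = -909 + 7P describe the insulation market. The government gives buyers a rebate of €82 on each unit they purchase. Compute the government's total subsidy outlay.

Pre-subsidy: 219 - P = -909 + 7P gives P* = 141, x* = 78.
With the rebate, buyers effectively pay Pb = Ps − 82, where Ps is the price sellers receive.
Demand in terms of Ps becomes xd = 219 − 1(Ps − 82) = 301 - Ps. Setting this equal to supply: 301 - Ps = -909 + 7Ps, so Ps = 151.25.
Buyers pay Pb = 151.25 − 82 = 69.25; x' = -909 + 7·151.25 = 149.75.
Government outlay = subsidy × quantity = 82 × 149.75 = 12279.5.

Government cost = €12279.5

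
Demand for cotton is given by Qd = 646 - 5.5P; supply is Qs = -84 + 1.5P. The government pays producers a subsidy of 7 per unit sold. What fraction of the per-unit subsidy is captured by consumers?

Pre-subsidy: 646 - 5.5P = -84 + 1.5P gives P* = 730/7, Q* = 507/7.
With the subsidy, sellers receive Ps = Pb + 7 for each unit, where Pb is the price buyers pay.
Supply in terms of Pb becomes Qs = -84 + 1.5(Pb + 7) = -73.5 + 1.5Pb. Setting this equal to demand: 646 - 5.5Pb = -73.5 + 1.5Pb, so Pb = 1439/14.
Sellers receive Ps = 1439/14 + 7 = 1537/14; Q' = 646 − 5.5·(1439/14) = 2259/28.
Buyers' price falls by P* − Pb = 730/7 − 1439/14 = 1.5; sellers' price rises by Ps − P* = 1537/14 − 730/7 = 5.5.
So consumers capture 1.5/7 = 3/14 of each unit of subsidy.

Consumer share = 3/14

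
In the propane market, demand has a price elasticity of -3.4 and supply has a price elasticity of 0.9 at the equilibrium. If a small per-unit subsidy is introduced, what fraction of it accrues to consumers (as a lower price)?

For a small subsidy around the equilibrium, the benefit split depends on the relative slopes, which at a point are proportional to the elasticities.
Buyer share = εs/(εs + |εd|) = 0.9/(0.9 + 3.4) = 9/43; seller share = |εd|/(εs + |εd|) = 34/43.

Consumer share = 9/43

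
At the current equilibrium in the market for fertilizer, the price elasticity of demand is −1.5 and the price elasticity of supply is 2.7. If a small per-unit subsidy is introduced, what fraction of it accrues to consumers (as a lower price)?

Consumer share = 9/14

For a small subsidy around the equilibrium, the benefit split depends on the relative slopes, which at a point are proportional to the elasticities.
Buyer share = εs/(εs + |εd|) = 2.7/(2.7 + 1.5) = 9/14; seller share = |εd|/(εs + |εd|) = 5/14.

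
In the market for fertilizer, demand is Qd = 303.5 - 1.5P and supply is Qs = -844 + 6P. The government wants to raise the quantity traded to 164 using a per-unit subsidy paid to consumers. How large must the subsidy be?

Required subsidy s = 75 per unit

At Q = 164, invert demand for the buyer price: Pb = (303.5 − 164)/1.5 = 93; invert supply for the seller price: Ps = (164 − (-844))/6 = 168.
The subsidy must fill the gap: s = Ps − Pb = 168 − 93 = 75.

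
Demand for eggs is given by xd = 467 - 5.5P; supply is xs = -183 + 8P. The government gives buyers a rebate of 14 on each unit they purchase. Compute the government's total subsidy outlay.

Government cost = 93674/27

Pre-subsidy: 467 - 5.5P = -183 + 8P gives P* = 1300/27, x* = 5459/27.
With the rebate, buyers effectively pay Pb = Ps − 14, where Ps is the price sellers receive.
Demand in terms of Ps becomes xd = 467 − 5.5(Ps − 14) = 544 - 5.5Ps. Setting this equal to supply: 544 - 5.5Ps = -183 + 8Ps, so Ps = 1454/27.
Buyers pay Pb = 1454/27 − 14 = 1076/27; x' = -183 + 8·(1454/27) = 6691/27.
Government outlay = subsidy × quantity = 14 × 6691/27 = 93674/27.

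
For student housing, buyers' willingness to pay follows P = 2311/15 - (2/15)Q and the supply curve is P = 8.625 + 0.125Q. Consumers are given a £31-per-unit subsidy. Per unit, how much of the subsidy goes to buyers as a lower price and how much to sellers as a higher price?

Pre-subsidy: 2311/15 - (2/15)Q = 8.625 + 0.125Q gives Q* = 563 and P* = 79.
With the rebate, buyers effectively pay Pb = Ps − 31, where Ps is the price sellers receive.
On the curves, Pb = 2311/15 - (2/15)Q and Ps = 8.625 + 0.125Q; the wedge Ps − Pb = 31 gives 8.625 + 0.125Q − (2311/15 - (2/15)Q) = 31, so Q' = 683.
Then Pb = 2311/15 − (2/15)·683 = 63 and Ps = 8.625 + 0.125·683 = 94.
Buyers' price falls by P* − Pb = 79 − 63 = 16; sellers' price rises by Ps − P* = 94 − 79 = 15.

Buyers gain £16 per unit; sellers gain £15 per unit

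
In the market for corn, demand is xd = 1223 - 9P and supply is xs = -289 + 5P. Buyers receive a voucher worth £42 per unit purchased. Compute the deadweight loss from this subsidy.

Deadweight loss = £2835

Pre-subsidy: 1223 - 9P = -289 + 5P gives P* = 108, x* = 251.
With the rebate, buyers effectively pay Pb = Ps − 42, where Ps is the price sellers receive.
Demand in terms of Ps becomes xd = 1223 − 9(Ps − 42) = 1601 - 9Ps. Setting this equal to supply: 1601 - 9Ps = -289 + 5Ps, so Ps = 135.
Buyers pay Pb = 135 − 42 = 93; x' = -289 + 5·135 = 386.
The subsidy expands output by 386 − 251 = 135 past the efficient level; on those units the gap between marginal cost and willingness to pay runs from 0 up to 42.
DWL = ½ × 42 × 135 = 2835.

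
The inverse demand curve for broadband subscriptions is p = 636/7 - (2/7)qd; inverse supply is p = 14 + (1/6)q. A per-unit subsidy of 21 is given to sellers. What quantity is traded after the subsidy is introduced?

Pre-subsidy: 636/7 - (2/7)q = 14 + (1/6)q gives q* = 3228/19 and p* = 804/19.
With the subsidy, sellers receive ps = pb + 21 for each unit, where pb is the price buyers pay.
On the curves, pb = 636/7 - (2/7)q and ps = 14 + (1/6)q; the wedge ps − pb = 21 gives 14 + (1/6)q − (636/7 - (2/7)q) = 21, so q' = 4110/19.
Then pb = 636/7 − (2/7)·(4110/19) = 552/19 and ps = 14 + (1/6)·(4110/19) = 951/19.

q' = 4110/19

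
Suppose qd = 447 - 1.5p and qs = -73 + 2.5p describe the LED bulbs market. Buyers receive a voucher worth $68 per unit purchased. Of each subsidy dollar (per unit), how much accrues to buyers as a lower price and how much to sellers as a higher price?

Buyers gain $42.5 per unit; sellers gain $25.5 per unit

Pre-subsidy: 447 - 1.5p = -73 + 2.5p gives p* = 130, q* = 252.
With the rebate, buyers effectively pay pb = ps − 68, where ps is the price sellers receive.
Demand in terms of ps becomes qd = 447 − 1.5(ps − 68) = 549 - 1.5ps. Setting this equal to supply: 549 - 1.5ps = -73 + 2.5ps, so ps = 155.5.
Buyers pay pb = 155.5 − 68 = 87.5; q' = -73 + 2.5·155.5 = 315.75.
Buyers' price falls by p* − pb = 130 − 87.5 = 42.5; sellers' price rises by ps − p* = 155.5 − 130 = 25.5.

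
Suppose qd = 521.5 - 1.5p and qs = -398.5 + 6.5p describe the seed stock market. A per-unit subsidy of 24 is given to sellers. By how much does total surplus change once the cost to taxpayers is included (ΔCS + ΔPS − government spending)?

Net change in total surplus = -351

Pre-subsidy: 521.5 - 1.5p = -398.5 + 6.5p gives p* = 115, q* = 349.
With the subsidy, sellers receive ps = pb + 24 for each unit, where pb is the price buyers pay.
Supply in terms of pb becomes qs = -398.5 + 6.5(pb + 24) = -242.5 + 6.5pb. Setting this equal to demand: 521.5 - 1.5pb = -242.5 + 6.5pb, so pb = 95.5.
Sellers receive ps = 95.5 + 24 = 119.5; q' = 521.5 − 1.5·95.5 = 378.25.
ΔCS = ½(349 + 378.25)(115 − 95.5) = 7090.6875; ΔPS = ½(349 + 378.25)(119.5 − 115) = 1636.3125.
Government spending = 24 × 378.25 = 9078.
Net change = 7090.6875 + 1636.3125 − 9078 = -351. The loss equals the DWL triangle ½·24·29.25.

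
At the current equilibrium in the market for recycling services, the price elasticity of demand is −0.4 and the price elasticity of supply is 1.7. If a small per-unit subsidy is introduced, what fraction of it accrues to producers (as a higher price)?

Producer share = 4/21

For a small subsidy around the equilibrium, the benefit split depends on the relative slopes, which at a point are proportional to the elasticities.
Buyer share = εs/(εs + |εd|) = 1.7/(1.7 + 0.4) = 17/21; seller share = |εd|/(εs + |εd|) = 4/21.
So producers capture 4/21 of the subsidy.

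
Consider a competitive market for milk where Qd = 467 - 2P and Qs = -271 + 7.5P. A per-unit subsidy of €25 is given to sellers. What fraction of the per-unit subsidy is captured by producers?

Pre-subsidy: 467 - 2P = -271 + 7.5P gives P* = 1476/19, Q* = 5921/19.
With the subsidy, sellers receive Ps = Pb + 25 for each unit, where Pb is the price buyers pay.
Supply in terms of Pb becomes Qs = -271 + 7.5(Pb + 25) = -83.5 + 7.5Pb. Setting this equal to demand: 467 - 2Pb = -83.5 + 7.5Pb, so Pb = 1101/19.
Sellers receive Ps = 1101/19 + 25 = 1576/19; Q' = 467 − 2·(1101/19) = 6671/19.
Buyers' price falls by P* − Pb = 1476/19 − 1101/19 = 375/19; sellers' price rises by Ps − P* = 1576/19 − 1476/19 = 100/19.
So producers capture (100/19)/25 = 4/19 of each unit of subsidy.

Producer share = 4/19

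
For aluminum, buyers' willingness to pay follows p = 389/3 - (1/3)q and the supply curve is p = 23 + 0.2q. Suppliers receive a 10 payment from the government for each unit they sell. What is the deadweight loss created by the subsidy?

Pre-subsidy: 389/3 - (1/3)q = 23 + 0.2q gives q* = 200 and p* = 63.
With the subsidy, sellers receive ps = pb + 10 for each unit, where pb is the price buyers pay.
On the curves, pb = 389/3 - (1/3)q and ps = 23 + 0.2q; the wedge ps − pb = 10 gives 23 + 0.2q − (389/3 - (1/3)q) = 10, so q' = 218.75.
Then pb = 389/3 − (1/3)·218.75 = 56.75 and ps = 23 + 0.2·218.75 = 66.75.
The subsidy expands output by 218.75 − 200 = 18.75 past the efficient level; on those units the gap between marginal cost and willingness to pay runs from 0 up to 10.
DWL = ½ × 10 × 18.75 = 93.75.

Deadweight loss = 93.75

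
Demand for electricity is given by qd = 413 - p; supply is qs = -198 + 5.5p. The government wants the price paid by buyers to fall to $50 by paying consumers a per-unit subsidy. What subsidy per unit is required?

Required subsidy s = $52 per unit

At a buyer price of 50, quantity demanded is 413 − 1·50 = 363.
Sellers supply 363 only when they receive ps with -198 + 5.5·ps = 363, i.e. ps = 102.
s = ps − pb = 102 − 50 = 52.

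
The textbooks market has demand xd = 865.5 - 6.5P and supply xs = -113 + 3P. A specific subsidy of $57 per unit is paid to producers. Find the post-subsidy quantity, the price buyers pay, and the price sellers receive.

x' = 313; buyers pay $85; sellers receive $142

Pre-subsidy: 865.5 - 6.5P = -113 + 3P gives P* = 103, x* = 196.
With the subsidy, sellers receive Ps = Pb + 57 for each unit, where Pb is the price buyers pay.
Supply in terms of Pb becomes xs = -113 + 3(Pb + 57) = 58 + 3Pb. Setting this equal to demand: 865.5 - 6.5Pb = 58 + 3Pb, so Pb = 85.
Sellers receive Ps = 85 + 57 = 142; x' = 865.5 − 6.5·85 = 313.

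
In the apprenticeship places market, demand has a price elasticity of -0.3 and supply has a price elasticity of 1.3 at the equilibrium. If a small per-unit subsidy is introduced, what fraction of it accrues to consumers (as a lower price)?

Consumer share = 0.8125

For a small subsidy around the equilibrium, the benefit split depends on the relative slopes, which at a point are proportional to the elasticities.
Buyer share = εs/(εs + |εd|) = 1.3/(1.3 + 0.3) = 0.8125; seller share = |εd|/(εs + |εd|) = 0.1875.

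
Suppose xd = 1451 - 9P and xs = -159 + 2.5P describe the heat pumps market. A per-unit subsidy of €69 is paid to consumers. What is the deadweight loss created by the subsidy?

Pre-subsidy: 1451 - 9P = -159 + 2.5P gives P* = 140, x* = 191.
With the rebate, buyers effectively pay Pb = Ps − 69, where Ps is the price sellers receive.
Demand in terms of Ps becomes xd = 1451 − 9(Ps − 69) = 2072 - 9Ps. Setting this equal to supply: 2072 - 9Ps = -159 + 2.5Ps, so Ps = 194.
Buyers pay Pb = 194 − 69 = 125; x' = -159 + 2.5·194 = 326.
The subsidy expands output by 326 − 191 = 135 past the efficient level; on those units the gap between marginal cost and willingness to pay runs from 0 up to 69.
DWL = ½ × 69 × 135 = 4657.5.

Deadweight loss = €4657.5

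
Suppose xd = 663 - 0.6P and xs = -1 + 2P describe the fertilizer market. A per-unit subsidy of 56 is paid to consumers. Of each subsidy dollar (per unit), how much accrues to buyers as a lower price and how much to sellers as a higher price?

Buyers gain 560/13 per unit; sellers gain 168/13 per unit

Pre-subsidy: 663 - 0.6P = -1 + 2P gives P* = 3320/13, x* = 6627/13.
With the rebate, buyers effectively pay Pb = Ps − 56, where Ps is the price sellers receive.
Demand in terms of Ps becomes xd = 663 − 0.6(Ps − 56) = 696.6 - 0.6Ps. Setting this equal to supply: 696.6 - 0.6Ps = -1 + 2Ps, so Ps = 3488/13.
Buyers pay Pb = 3488/13 − 56 = 2760/13; x' = -1 + 2·(3488/13) = 6963/13.
Buyers' price falls by P* − Pb = 3320/13 − 2760/13 = 560/13; sellers' price rises by Ps − P* = 3488/13 − 3320/13 = 168/13.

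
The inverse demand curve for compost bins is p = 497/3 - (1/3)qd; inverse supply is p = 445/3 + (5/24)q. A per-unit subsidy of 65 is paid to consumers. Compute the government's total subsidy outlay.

Government cost = 9880

Pre-subsidy: 497/3 - (1/3)q = 445/3 + (5/24)q gives q* = 32 and p* = 155.
With the rebate, buyers effectively pay pb = ps − 65, where ps is the price sellers receive.
On the curves, pb = 497/3 - (1/3)q and ps = 445/3 + (5/24)q; the wedge ps − pb = 65 gives 445/3 + (5/24)q − (497/3 - (1/3)q) = 65, so q' = 152.
Then pb = 497/3 − (1/3)·152 = 115 and ps = 445/3 + (5/24)·152 = 180.
Government outlay = subsidy × quantity = 65 × 152 = 9880.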